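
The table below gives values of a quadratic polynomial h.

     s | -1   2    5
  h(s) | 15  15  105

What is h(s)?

Using the Lagrange interpolation formula with nodes -1, 2, 5:
  L_0(s) = (s - 2)(s - 5) / 18
  L_1(s) = (s + 1)(s - 5) / -9
  L_2(s) = (s + 1)(s - 2) / 18
Then h(s) = 15·L_0(s) + 15·L_1(s) + 105·L_2(s).
Expanding and collecting terms gives h(s) = 5s^2 - 5s + 5.
Check: h(2) = 15. ✓

h(s) = 5s^2 - 5s + 5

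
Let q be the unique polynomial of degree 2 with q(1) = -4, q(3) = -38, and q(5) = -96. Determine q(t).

Using the Lagrange interpolation formula with nodes 1, 3, 5:
  L_0(t) = (t - 3)(t - 5) / 8
  L_1(t) = (t - 1)(t - 5) / -4
  L_2(t) = (t - 1)(t - 3) / 8
Then q(t) = -4·L_0(t) - 38·L_1(t) - 96·L_2(t).
Expanding and collecting terms gives q(t) = -3t^2 - 5t + 4.
Check: q(1) = -4. ✓

q(t) = -3t^2 - 5t + 4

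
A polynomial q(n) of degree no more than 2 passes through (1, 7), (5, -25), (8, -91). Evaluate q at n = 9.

-121

Using the Lagrange interpolation formula with nodes 1, 5, 8:
  L_0(n) = (n - 5)(n - 8) / 28
  L_1(n) = (n - 1)(n - 8) / -12
  L_2(n) = (n - 1)(n - 5) / 21
Then q(n) = 7·L_0(n) - 25·L_1(n) - 91·L_2(n).
Expanding and collecting terms gives q(n) = -2n² + 4n + 5.
Evaluating at n = 9: q(9) = -121.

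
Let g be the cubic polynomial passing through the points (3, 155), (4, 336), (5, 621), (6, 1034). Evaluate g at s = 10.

Forward differences of the values at s = 3, 4, 5, 6:
  g  : 155  336  621  1034
  Δ  : 181  285  413
  Δ^2: 104  128
  Δ^3: 24
The third differences are constant, confirming degree 3.
Interpolating (Newton forward form) and evaluating at s = 10 gives g(10) = 4446.

4446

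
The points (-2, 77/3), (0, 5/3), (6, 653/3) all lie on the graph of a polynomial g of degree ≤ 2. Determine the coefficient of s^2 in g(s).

6

Write g(s) = as^2 + bs + c. Substituting each data point gives a linear system:
  4a - 2b + c = 77/3
  c = 5/3
  36a + 6b + c = 653/3
Solving the system yields a = 6, b = 0, c = 5/3.
So g(s) = 6s^2 + 5/3.
The leading coefficient is 6.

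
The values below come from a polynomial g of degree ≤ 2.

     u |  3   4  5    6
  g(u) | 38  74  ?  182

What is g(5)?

122

The 3 known points determine the degree-2 polynomial uniquely.
Write g(u) = au^2 + bu + c. Substituting each data point gives a linear system:
  9a + 3b + c = 38
  16a + 4b + c = 74
  36a + 6b + c = 182
Solving the system yields a = 6, b = -6, c = 2.
So g(u) = 6u² - 6u + 2.
Then g(5) = 122.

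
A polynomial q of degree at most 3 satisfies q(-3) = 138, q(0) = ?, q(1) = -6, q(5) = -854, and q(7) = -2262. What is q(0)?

6

The 4 known points determine the degree-3 polynomial uniquely.
Write q(u) = au^3 + bu^2 + cu + d. Substituting each data point gives a linear system:
  -27a + 9b - 3c + d = 138
  a + b + c + d = -6
  125a + 25b + 5c + d = -854
  343a + 49b + 7c + d = -2262
Solving the system yields a = -6, b = -4, c = -2, d = 6.
So q(u) = -6u³ - 4u² - 2u + 6.
Then q(0) = 6.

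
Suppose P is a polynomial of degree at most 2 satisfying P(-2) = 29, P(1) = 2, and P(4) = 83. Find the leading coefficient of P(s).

Write P(s) = as^2 + bs + c. Substituting each data point gives a linear system:
  4a - 2b + c = 29
  a + b + c = 2
  16a + 4b + c = 83
Solving the system yields a = 6, b = -3, c = -1.
So P(s) = 6s² - 3s - 1.
The leading coefficient is 6.

6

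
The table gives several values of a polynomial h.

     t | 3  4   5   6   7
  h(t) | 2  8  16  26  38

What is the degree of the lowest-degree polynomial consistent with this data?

2

Forward differences of the values at t = 3, 4, 5, 6, 7:
  h  : 2  8  16  26  38
  Δ  : 6  8  10  12
  Δ^2: 2  2  2
  Δ^3: 0  0
  Δ^4: 0
The second differences are constant (2) and nonzero, while all higher differences vanish, so the minimal degree is 2.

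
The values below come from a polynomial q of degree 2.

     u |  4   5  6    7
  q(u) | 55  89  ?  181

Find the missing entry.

131

On equispaced nodes a degree-2 polynomial has vanishing third forward difference, so
  - q(4) + 3·q(5) - 3·q(6) + q(7) = 0.
Substituting the known values and solving for q(6):
  -3·q(6) = -393
  q(6) = 131.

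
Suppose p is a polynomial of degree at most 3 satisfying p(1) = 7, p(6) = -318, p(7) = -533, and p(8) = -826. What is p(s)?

p(s) = -2s^3 + 3s^2 + 6

Using the Lagrange interpolation formula with nodes 1, 6, 7, 8:
  L_0(s) = (s - 6)(s - 7)(s - 8) / -210
  L_1(s) = (s - 1)(s - 7)(s - 8) / 10
  L_2(s) = (s - 1)(s - 6)(s - 8) / -6
  L_3(s) = (s - 1)(s - 6)(s - 7) / 14
Then p(s) = 7·L_0(s) - 318·L_1(s) - 533·L_2(s) - 826·L_3(s).
Expanding and collecting terms gives p(s) = -2s^3 + 3s^2 + 6.
Check: p(7) = -533. ✓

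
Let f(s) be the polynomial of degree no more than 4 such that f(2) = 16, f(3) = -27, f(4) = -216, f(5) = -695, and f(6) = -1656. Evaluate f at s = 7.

Using the Lagrange interpolation formula with nodes 2, 3, 4, 5, 6:
  L_0(s) = (s - 3)(s - 4)(s - 5)(s - 6) / 24
  L_1(s) = (s - 2)(s - 4)(s - 5)(s - 6) / -6
  L_2(s) = (s - 2)(s - 3)(s - 5)(s - 6) / 4
  L_3(s) = (s - 2)(s - 3)(s - 4)(s - 6) / -6
  L_4(s) = (s - 2)(s - 3)(s - 4)(s - 5) / 24
Then f(s) = 16·L_0(s) - 27·L_1(s) - 216·L_2(s) - 695·L_3(s) - 1656·L_4(s).
Expanding and collecting terms gives f(s) = -2s^4 + 4s^3 + s^2 + 6s.
Evaluating at s = 7: f(7) = -3339.

-3339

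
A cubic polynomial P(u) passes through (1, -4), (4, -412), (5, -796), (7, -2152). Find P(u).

Using the Lagrange interpolation formula with nodes 1, 4, 5, 7:
  L_0(u) = (u - 4)(u - 5)(u - 7) / -72
  L_1(u) = (u - 1)(u - 5)(u - 7) / 9
  L_2(u) = (u - 1)(u - 4)(u - 7) / -8
  L_3(u) = (u - 1)(u - 4)(u - 5) / 36
Then P(u) = -4·L_0(u) - 412·L_1(u) - 796·L_2(u) - 2152·L_3(u).
Expanding and collecting terms gives P(u) = -6u^3 - 2u^2 + 4.
Check: P(1) = -4. ✓

P(u) = -6u^3 - 2u^2 + 4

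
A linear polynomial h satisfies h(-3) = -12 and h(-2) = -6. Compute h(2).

18

Write h(n) = an + b. Substituting each data point gives a linear system:
  -3a + b = -12
  -2a + b = -6
Solving the system yields a = 6, b = 6.
So h(n) = 6n + 6.
Then h(2) = 18.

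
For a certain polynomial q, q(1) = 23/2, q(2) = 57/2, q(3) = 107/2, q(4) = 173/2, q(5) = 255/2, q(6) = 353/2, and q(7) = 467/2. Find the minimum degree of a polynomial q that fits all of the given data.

Forward differences of the values at u = 1, 2, 3, 4, 5, 6, 7:
  q  : 23/2  57/2  107/2  173/2  255/2  353/2  467/2
  Δ  : 17  25  33  41  49  57
  Δ^2: 8  8  8  8  8
  Δ^3: 0  0  0  0
  Δ^4: 0  0  0
  Δ^5: 0  0
  Δ^6: 0
The second differences are constant (8) and nonzero, while all higher differences vanish, so the minimal degree is 2.

2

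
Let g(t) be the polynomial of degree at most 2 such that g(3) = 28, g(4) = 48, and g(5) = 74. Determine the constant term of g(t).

4

Write g(t) = at^2 + bt + c. Substituting each data point gives a linear system:
  9a + 3b + c = 28
  16a + 4b + c = 48
  25a + 5b + c = 74
Solving the system yields a = 3, b = -1, c = 4.
So g(t) = 3t² - t + 4.
The constant term is 4.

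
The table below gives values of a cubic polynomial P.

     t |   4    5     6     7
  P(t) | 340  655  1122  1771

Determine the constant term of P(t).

Write P(t) = at^3 + bt^2 + ct + d. Substituting each data point gives a linear system:
  64a + 16b + 4c + d = 340
  125a + 25b + 5c + d = 655
  216a + 36b + 6c + d = 1122
  343a + 49b + 7c + d = 1771
Solving the system yields a = 5, b = 1, c = 1, d = 0.
So P(t) = 5t^3 + t^2 + t.
The constant term is 0.

0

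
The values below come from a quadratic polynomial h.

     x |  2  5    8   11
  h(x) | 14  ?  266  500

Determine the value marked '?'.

The 3 known points determine the degree-2 polynomial uniquely.
Write h(x) = ax^2 + bx + c. Substituting each data point gives a linear system:
  4a + 2b + c = 14
  64a + 8b + c = 266
  121a + 11b + c = 500
Solving the system yields a = 4, b = 2, c = -6.
So h(x) = 4x^2 + 2x - 6.
Then h(5) = 104.

104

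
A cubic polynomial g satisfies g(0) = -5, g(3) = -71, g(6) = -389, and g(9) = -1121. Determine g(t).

g(t) = -t^3 - 5t^2 + 2t - 5

Write g(t) = at^3 + bt^2 + ct + d. Substituting each data point gives a linear system:
  d = -5
  27a + 9b + 3c + d = -71
  216a + 36b + 6c + d = -389
  729a + 81b + 9c + d = -1121
Solving the system yields a = -1, b = -5, c = 2, d = -5.
So g(t) = -t^3 - 5t^2 + 2t - 5.
Check: g(3) = -71. ✓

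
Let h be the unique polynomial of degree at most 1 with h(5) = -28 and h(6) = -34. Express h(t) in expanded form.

h(t) = -6t + 2

Write h(t) = at + b. Substituting each data point gives a linear system:
  5a + b = -28
  6a + b = -34
Solving the system yields a = -6, b = 2.
So h(t) = -6t + 2.
Check: h(6) = -34. ✓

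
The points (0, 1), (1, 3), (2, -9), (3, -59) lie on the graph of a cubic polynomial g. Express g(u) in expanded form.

g(u) = -4u^3 + 5u^2 + u + 1

Using the Lagrange interpolation formula with nodes 0, 1, 2, 3:
  L_0(u) = (u - 1)(u - 2)(u - 3) / -6
  L_1(u) = u(u - 2)(u - 3) / 2
  L_2(u) = u(u - 1)(u - 3) / -2
  L_3(u) = u(u - 1)(u - 2) / 6
Then g(u) = 1·L_0(u) + 3·L_1(u) - 9·L_2(u) - 59·L_3(u).
Expanding and collecting terms gives g(u) = -4u^3 + 5u^2 + u + 1.
Check: g(2) = -9. ✓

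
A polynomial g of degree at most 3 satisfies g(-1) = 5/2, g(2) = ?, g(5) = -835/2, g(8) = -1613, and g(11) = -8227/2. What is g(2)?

On equispaced nodes a degree-3 polynomial has vanishing fourth forward difference, so
  g(-1) - 4·g(2) + 6·g(5) - 4·g(8) + g(11) = 0.
Substituting the known values and solving for g(2):
  -4·g(2) = 164
  g(2) = -41.

-41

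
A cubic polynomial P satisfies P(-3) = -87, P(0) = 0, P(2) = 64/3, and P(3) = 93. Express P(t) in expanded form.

Write P(t) = at^3 + bt^2 + ct + d. Substituting each data point gives a linear system:
  -27a + 9b - 3c + d = -87
  d = 0
  8a + 4b + 2c + d = 64/3
  27a + 9b + 3c + d = 93
Solving the system yields a = 4, b = 1/3, c = -6, d = 0.
So P(t) = 4t^3 + (1/3)t^2 - 6t.
Check: P(-3) = -87. ✓

P(t) = 4t^3 + (1/3)t^2 - 6t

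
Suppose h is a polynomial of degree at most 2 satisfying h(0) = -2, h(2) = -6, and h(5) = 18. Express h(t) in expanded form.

h(t) = 2t^2 - 6t - 2

Write h(t) = at^2 + bt + c. Substituting each data point gives a linear system:
  c = -2
  4a + 2b + c = -6
  25a + 5b + c = 18
Solving the system yields a = 2, b = -6, c = -2.
So h(t) = 2t^2 - 6t - 2.
Check: h(0) = -2. ✓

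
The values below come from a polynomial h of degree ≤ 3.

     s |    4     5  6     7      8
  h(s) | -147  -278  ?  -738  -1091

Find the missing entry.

The 4 known points determine the degree-3 polynomial uniquely.
Write h(s) = as^3 + bs^2 + cs + d. Substituting each data point gives a linear system:
  64a + 16b + 4c + d = -147
  125a + 25b + 5c + d = -278
  343a + 49b + 7c + d = -738
  512a + 64b + 8c + d = -1091
Solving the system yields a = -2, b = -1, c = 0, d = -3.
So h(s) = -2s^3 - s^2 - 3.
Then h(6) = -471.

-471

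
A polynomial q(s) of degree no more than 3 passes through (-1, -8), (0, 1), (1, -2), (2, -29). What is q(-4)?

Forward differences of the values at s = -1, 0, 1, 2:
  q  : -8  1  -2  -29
  Δ  : 9  -3  -27
  Δ^2: -12  -24
  Δ^3: -12
The third differences are constant, confirming degree 3.
Interpolating (Newton forward form) and evaluating at s = -4 gives q(-4) = 13.

13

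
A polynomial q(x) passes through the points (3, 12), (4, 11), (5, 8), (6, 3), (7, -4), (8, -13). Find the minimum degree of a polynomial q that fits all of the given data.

2

Forward differences of the values at x = 3, 4, 5, 6, 7, 8:
  q  : 12  11  8  3  -4  -13
  Δ  : -1  -3  -5  -7  -9
  Δ^2: -2  -2  -2  -2
  Δ^3: 0  0  0
  Δ^4: 0  0
  Δ^5: 0
The second differences are constant (-2) and nonzero, while all higher differences vanish, so the minimal degree is 2.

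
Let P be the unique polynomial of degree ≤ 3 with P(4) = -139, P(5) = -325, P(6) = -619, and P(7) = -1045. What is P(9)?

Write P(n) = an^3 + bn^2 + cn + d. Substituting each data point gives a linear system:
  64a + 16b + 4c + d = -139
  125a + 25b + 5c + d = -325
  216a + 36b + 6c + d = -619
  343a + 49b + 7c + d = -1045
Solving the system yields a = -4, b = 6, c = 4, d = 5.
So P(n) = -4n^3 + 6n^2 + 4n + 5.
Then P(9) = -2389.

-2389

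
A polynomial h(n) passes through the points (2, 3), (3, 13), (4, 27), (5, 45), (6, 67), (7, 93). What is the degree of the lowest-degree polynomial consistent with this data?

Forward differences of the values at n = 2, 3, 4, 5, 6, 7:
  h  : 3  13  27  45  67  93
  Δ  : 10  14  18  22  26
  Δ^2: 4  4  4  4
  Δ^3: 0  0  0
  Δ^4: 0  0
  Δ^5: 0
The second differences are constant (4) and nonzero, while all higher differences vanish, so the minimal degree is 2.

2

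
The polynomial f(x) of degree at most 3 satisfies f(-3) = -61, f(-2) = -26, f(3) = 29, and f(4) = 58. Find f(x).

f(x) = x^3 - 2x^2 + 6x + 2

Write f(x) = ax^3 + bx^2 + cx + d. Substituting each data point gives a linear system:
  -27a + 9b - 3c + d = -61
  -8a + 4b - 2c + d = -26
  27a + 9b + 3c + d = 29
  64a + 16b + 4c + d = 58
Solving the system yields a = 1, b = -2, c = 6, d = 2.
So f(x) = x³ - 2x² + 6x + 2.
Check: f(4) = 58. ✓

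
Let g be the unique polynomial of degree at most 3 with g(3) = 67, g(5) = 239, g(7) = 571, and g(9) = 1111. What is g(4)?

Using the Lagrange interpolation formula with nodes 3, 5, 7, 9:
  L_0(n) = (n - 5)(n - 7)(n - 9) / -48
  L_1(n) = (n - 3)(n - 7)(n - 9) / 16
  L_2(n) = (n - 3)(n - 5)(n - 9) / -16
  L_3(n) = (n - 3)(n - 5)(n - 7) / 48
Then g(n) = 67·L_0(n) + 239·L_1(n) + 571·L_2(n) + 1111·L_3(n).
Expanding and collecting terms gives g(n) = n^3 + 5n^2 - 3n + 4.
Evaluating at n = 4: g(4) = 136.

136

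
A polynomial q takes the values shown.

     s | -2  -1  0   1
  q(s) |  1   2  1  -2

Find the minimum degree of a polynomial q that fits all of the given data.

Forward differences of the values at s = -2, -1, 0, 1:
  q  : 1  2  1  -2
  Δ  : 1  -1  -3
  Δ^2: -2  -2
  Δ^3: 0
The second differences are constant (-2) and nonzero, while all higher differences vanish, so the minimal degree is 2.

2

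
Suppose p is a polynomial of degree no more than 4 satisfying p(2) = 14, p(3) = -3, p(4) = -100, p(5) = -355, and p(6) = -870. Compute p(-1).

5

Using the Lagrange interpolation formula with nodes 2, 3, 4, 5, 6:
  L_0(t) = (t - 3)(t - 4)(t - 5)(t - 6) / 24
  L_1(t) = (t - 2)(t - 4)(t - 5)(t - 6) / -6
  L_2(t) = (t - 2)(t - 3)(t - 5)(t - 6) / 4
  L_3(t) = (t - 2)(t - 3)(t - 4)(t - 6) / -6
  L_4(t) = (t - 2)(t - 3)(t - 4)(t - 5) / 24
Then p(t) = 14·L_0(t) - 3·L_1(t) - 100·L_2(t) - 355·L_3(t) - 870·L_4(t).
Expanding and collecting terms gives p(t) = -t^4 + t^3 + 6t^2 - t.
Evaluating at t = -1: p(-1) = 5.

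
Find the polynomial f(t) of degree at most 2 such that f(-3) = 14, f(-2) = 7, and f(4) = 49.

Write f(t) = at^2 + bt + c. Substituting each data point gives a linear system:
  9a - 3b + c = 14
  4a - 2b + c = 7
  16a + 4b + c = 49
Solving the system yields a = 2, b = 3, c = 5.
So f(t) = 2t^2 + 3t + 5.
Check: f(4) = 49. ✓

f(t) = 2t^2 + 3t + 5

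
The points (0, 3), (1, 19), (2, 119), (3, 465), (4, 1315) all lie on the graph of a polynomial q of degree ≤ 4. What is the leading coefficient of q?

Write q(s) = as^4 + bs^3 + cs^2 + ds + e. Substituting each data point gives a linear system:
  e = 3
  a + b + c + d + e = 19
  16a + 8b + 4c + 2d + e = 119
  81a + 27b + 9c + 3d + e = 465
  256a + 64b + 16c + 4d + e = 1315
Solving the system yields a = 4, b = 3, c = 5, d = 4, e = 3.
So q(s) = 4s^4 + 3s^3 + 5s^2 + 4s + 3.
The leading coefficient is 4.

4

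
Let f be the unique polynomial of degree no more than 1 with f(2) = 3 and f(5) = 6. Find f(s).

f(s) = s + 1

Write f(s) = as + b. Substituting each data point gives a linear system:
  2a + b = 3
  5a + b = 6
Solving the system yields a = 1, b = 1.
So f(s) = s + 1.
Check: f(5) = 6. ✓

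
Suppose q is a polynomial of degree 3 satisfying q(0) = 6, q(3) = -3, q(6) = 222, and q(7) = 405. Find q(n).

q(n) = 2n^3 - 5n^2 - 6n + 6

Write q(n) = an^3 + bn^2 + cn + d. Substituting each data point gives a linear system:
  d = 6
  27a + 9b + 3c + d = -3
  216a + 36b + 6c + d = 222
  343a + 49b + 7c + d = 405
Solving the system yields a = 2, b = -5, c = -6, d = 6.
So q(n) = 2n^3 - 5n^2 - 6n + 6.
Check: q(6) = 222. ✓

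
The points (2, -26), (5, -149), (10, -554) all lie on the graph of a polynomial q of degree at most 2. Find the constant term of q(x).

Write q(x) = ax^2 + bx + c. Substituting each data point gives a linear system:
  4a + 2b + c = -26
  25a + 5b + c = -149
  100a + 10b + c = -554
Solving the system yields a = -5, b = -6, c = 6.
So q(x) = -5x^2 - 6x + 6.
The constant term is 6.

6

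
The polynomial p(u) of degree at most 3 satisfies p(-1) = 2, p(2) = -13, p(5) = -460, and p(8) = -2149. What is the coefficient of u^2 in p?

Write p(u) = au^3 + bu^2 + cu + d. Substituting each data point gives a linear system:
  -a + b - c + d = 2
  8a + 4b + 2c + d = -13
  125a + 25b + 5c + d = -460
  512a + 64b + 8c + d = -2149
Solving the system yields a = -5, b = 6, c = 4, d = -5.
So p(u) = -5u^3 + 6u^2 + 4u - 5.
The coefficient of u^2 is 6.

6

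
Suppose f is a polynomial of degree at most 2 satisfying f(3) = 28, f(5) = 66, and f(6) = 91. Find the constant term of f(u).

1

Write f(u) = au^2 + bu + c. Substituting each data point gives a linear system:
  9a + 3b + c = 28
  25a + 5b + c = 66
  36a + 6b + c = 91
Solving the system yields a = 2, b = 3, c = 1.
So f(u) = 2u² + 3u + 1.
The constant term is 1.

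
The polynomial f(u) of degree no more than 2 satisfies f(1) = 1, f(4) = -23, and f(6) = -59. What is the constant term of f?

Write f(u) = au^2 + bu + c. Substituting each data point gives a linear system:
  a + b + c = 1
  16a + 4b + c = -23
  36a + 6b + c = -59
Solving the system yields a = -2, b = 2, c = 1.
So f(u) = -2u^2 + 2u + 1.
The constant term is 1.

1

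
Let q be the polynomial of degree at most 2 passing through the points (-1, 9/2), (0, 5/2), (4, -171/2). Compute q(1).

-15/2

Write q(t) = at^2 + bt + c. Substituting each data point gives a linear system:
  a - b + c = 9/2
  c = 5/2
  16a + 4b + c = -171/2
Solving the system yields a = -4, b = -6, c = 5/2.
So q(t) = -4t^2 - 6t + 5/2.
Then q(1) = -15/2.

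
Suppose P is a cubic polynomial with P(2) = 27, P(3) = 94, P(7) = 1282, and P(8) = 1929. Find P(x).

P(x) = 4x^3 - 2x^2 + x + 1

Write P(x) = ax^3 + bx^2 + cx + d. Substituting each data point gives a linear system:
  8a + 4b + 2c + d = 27
  27a + 9b + 3c + d = 94
  343a + 49b + 7c + d = 1282
  512a + 64b + 8c + d = 1929
Solving the system yields a = 4, b = -2, c = 1, d = 1.
So P(x) = 4x^3 - 2x^2 + x + 1.
Check: P(7) = 1282. ✓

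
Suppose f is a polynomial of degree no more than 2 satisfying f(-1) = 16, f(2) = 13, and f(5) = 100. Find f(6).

149

Write f(u) = au^2 + bu + c. Substituting each data point gives a linear system:
  a - b + c = 16
  4a + 2b + c = 13
  25a + 5b + c = 100
Solving the system yields a = 5, b = -6, c = 5.
So f(u) = 5u² - 6u + 5.
Then f(6) = 149.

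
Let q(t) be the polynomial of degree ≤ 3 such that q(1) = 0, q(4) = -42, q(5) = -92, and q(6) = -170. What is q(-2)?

6

Write q(t) = at^3 + bt^2 + ct + d. Substituting each data point gives a linear system:
  a + b + c + d = 0
  64a + 16b + 4c + d = -42
  125a + 25b + 5c + d = -92
  216a + 36b + 6c + d = -170
Solving the system yields a = -1, b = 1, c = 2, d = -2.
So q(t) = -t³ + t² + 2t - 2.
Then q(-2) = 6.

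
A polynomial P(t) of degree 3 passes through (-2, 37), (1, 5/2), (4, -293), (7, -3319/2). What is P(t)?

Write P(t) = at^3 + bt^2 + ct + d. Substituting each data point gives a linear system:
  -8a + 4b - 2c + d = 37
  a + b + c + d = 5/2
  64a + 16b + 4c + d = -293
  343a + 49b + 7c + d = -3319/2
Solving the system yields a = -5, b = 1/2, c = 4, d = 3.
So P(t) = -5t^3 + (1/2)t^2 + 4t + 3.
Check: P(1) = 5/2. ✓

P(t) = -5t^3 + (1/2)t^2 + 4t + 3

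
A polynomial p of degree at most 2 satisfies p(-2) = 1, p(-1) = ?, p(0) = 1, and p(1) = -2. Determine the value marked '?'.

2

The 3 known points determine the degree-2 polynomial uniquely.
Write p(n) = an^2 + bn + c. Substituting each data point gives a linear system:
  4a - 2b + c = 1
  c = 1
  a + b + c = -2
Solving the system yields a = -1, b = -2, c = 1.
So p(n) = -n^2 - 2n + 1.
Then p(-1) = 2.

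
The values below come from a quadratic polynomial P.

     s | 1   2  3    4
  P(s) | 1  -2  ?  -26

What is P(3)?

-11

On equispaced nodes a degree-2 polynomial has vanishing third forward difference, so
  - P(1) + 3·P(2) - 3·P(3) + P(4) = 0.
Substituting the known values and solving for P(3):
  -3·P(3) = 33
  P(3) = -11.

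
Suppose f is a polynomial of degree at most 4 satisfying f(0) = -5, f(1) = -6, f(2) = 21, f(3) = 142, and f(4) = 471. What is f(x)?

f(x) = 2x^4 - x^3 + 3x^2 - 5x - 5

Write f(x) = ax^4 + bx^3 + cx^2 + dx + e. Substituting each data point gives a linear system:
  e = -5
  a + b + c + d + e = -6
  16a + 8b + 4c + 2d + e = 21
  81a + 27b + 9c + 3d + e = 142
  256a + 64b + 16c + 4d + e = 471
Solving the system yields a = 2, b = -1, c = 3, d = -5, e = -5.
So f(x) = 2x^4 - x^3 + 3x^2 - 5x - 5.
Check: f(3) = 142. ✓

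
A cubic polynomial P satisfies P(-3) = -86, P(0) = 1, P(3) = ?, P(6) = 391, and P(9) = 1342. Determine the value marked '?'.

On equispaced nodes a degree-3 polynomial has vanishing fourth forward difference, so
  P(-3) - 4·P(0) + 6·P(3) - 4·P(6) + P(9) = 0.
Substituting the known values and solving for P(3):
  6·P(3) = 312
  P(3) = 52.

52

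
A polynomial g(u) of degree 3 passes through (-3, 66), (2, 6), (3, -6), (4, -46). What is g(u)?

Write g(u) = au^3 + bu^2 + cu + d. Substituting each data point gives a linear system:
  -27a + 9b - 3c + d = 66
  8a + 4b + 2c + d = 6
  27a + 9b + 3c + d = -6
  64a + 16b + 4c + d = -46
Solving the system yields a = -2, b = 4, c = 6, d = -6.
So g(u) = -2u³ + 4u² + 6u - 6.
Check: g(-3) = 66. ✓

g(u) = -2u^3 + 4u^2 + 6u - 6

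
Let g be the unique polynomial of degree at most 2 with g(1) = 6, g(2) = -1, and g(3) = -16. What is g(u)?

Using the Lagrange interpolation formula with nodes 1, 2, 3:
  L_0(u) = (u - 2)(u - 3) / 2
  L_1(u) = (u - 1)(u - 3) / -1
  L_2(u) = (u - 1)(u - 2) / 2
Then g(u) = 6·L_0(u) - 1·L_1(u) - 16·L_2(u).
Expanding and collecting terms gives g(u) = -4u^2 + 5u + 5.
Check: g(1) = 6. ✓

g(u) = -4u^2 + 5u + 5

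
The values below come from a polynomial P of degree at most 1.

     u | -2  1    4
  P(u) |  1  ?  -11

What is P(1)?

On equispaced nodes a degree-1 polynomial has vanishing second forward difference, so
  P(-2) - 2·P(1) + P(4) = 0.
Substituting the known values and solving for P(1):
  -2·P(1) = 10
  P(1) = -5.

-5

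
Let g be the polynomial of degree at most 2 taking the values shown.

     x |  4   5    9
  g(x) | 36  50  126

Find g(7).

84

Using the Lagrange interpolation formula with nodes 4, 5, 9:
  L_0(x) = (x - 5)(x - 9) / 5
  L_1(x) = (x - 4)(x - 9) / -4
  L_2(x) = (x - 4)(x - 5) / 20
Then g(x) = 36·L_0(x) + 50·L_1(x) + 126·L_2(x).
Expanding and collecting terms gives g(x) = x^2 + 5x.
Evaluating at x = 7: g(7) = 84.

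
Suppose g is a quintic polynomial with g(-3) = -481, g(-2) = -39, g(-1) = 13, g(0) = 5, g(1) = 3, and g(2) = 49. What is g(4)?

1773

Using the Lagrange interpolation formula with nodes -3, -2, -1, 0, 1, 2:
  L_0(u) = (u + 2)(u + 1)u(u - 1)(u - 2) / -120
  L_1(u) = (u + 3)(u + 1)u(u - 1)(u - 2) / 24
  L_2(u) = (u + 3)(u + 2)u(u - 1)(u - 2) / -12
  L_3(u) = (u + 3)(u + 2)(u + 1)(u - 1)(u - 2) / 12
  L_4(u) = (u + 3)(u + 2)(u + 1)u(u - 2) / -24
  L_5(u) = (u + 3)(u + 2)(u + 1)u(u - 1) / 120
Then g(u) = -481·L_0(u) - 39·L_1(u) + 13·L_2(u) + 5·L_3(u) + 3·L_4(u) + 49·L_5(u).
Expanding and collecting terms gives g(u) = 2u⁵ - u⁴ - u³ + 4u² - 6u + 5.
Evaluating at u = 4: g(4) = 1773.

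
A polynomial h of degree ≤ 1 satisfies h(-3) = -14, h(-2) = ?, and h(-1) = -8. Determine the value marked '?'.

The 2 known points determine the degree-1 polynomial uniquely.
Write h(u) = au + b. Substituting each data point gives a linear system:
  -3a + b = -14
  -a + b = -8
Solving the system yields a = 3, b = -5.
So h(u) = 3u - 5.
Then h(-2) = -11.

-11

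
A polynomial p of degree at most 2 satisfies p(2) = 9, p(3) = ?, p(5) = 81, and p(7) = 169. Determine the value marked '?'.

The 3 known points determine the degree-2 polynomial uniquely.
Write p(x) = ax^2 + bx + c. Substituting each data point gives a linear system:
  4a + 2b + c = 9
  25a + 5b + c = 81
  49a + 7b + c = 169
Solving the system yields a = 4, b = -4, c = 1.
So p(x) = 4x² - 4x + 1.
Then p(3) = 25.

25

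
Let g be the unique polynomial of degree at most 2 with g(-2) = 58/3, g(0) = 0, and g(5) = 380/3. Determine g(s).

g(s) = 5s^2 + (1/3)s

Using the Lagrange interpolation formula with nodes -2, 0, 5:
  L_0(s) = s(s - 5) / 14
  L_1(s) = (s + 2)(s - 5) / -10
  L_2(s) = (s + 2)s / 35
Then g(s) = 58/3·L_0(s) + 0·L_1(s) + 380/3·L_2(s).
Expanding and collecting terms gives g(s) = 5s² + (1/3)s.
Check: g(-2) = 58/3. ✓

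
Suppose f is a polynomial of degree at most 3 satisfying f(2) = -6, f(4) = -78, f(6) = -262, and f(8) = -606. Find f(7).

-411

Write f(n) = an^3 + bn^2 + cn + d. Substituting each data point gives a linear system:
  8a + 4b + 2c + d = -6
  64a + 16b + 4c + d = -78
  216a + 36b + 6c + d = -262
  512a + 64b + 8c + d = -606
Solving the system yields a = -1, b = -2, c = 4, d = 2.
So f(n) = -n³ - 2n² + 4n + 2.
Then f(7) = -411.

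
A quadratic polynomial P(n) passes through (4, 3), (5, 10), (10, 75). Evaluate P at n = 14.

Using the Lagrange interpolation formula with nodes 4, 5, 10:
  L_0(n) = (n - 5)(n - 10) / 6
  L_1(n) = (n - 4)(n - 10) / -5
  L_2(n) = (n - 4)(n - 5) / 30
Then P(n) = 3·L_0(n) + 10·L_1(n) + 75·L_2(n).
Expanding and collecting terms gives P(n) = n^2 - 2n - 5.
Evaluating at n = 14: P(14) = 163.

163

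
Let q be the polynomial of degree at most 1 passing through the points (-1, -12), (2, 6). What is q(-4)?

Using the Lagrange interpolation formula with nodes -1, 2:
  L_0(s) = (s - 2) / -3
  L_1(s) = (s + 1) / 3
Then q(s) = -12·L_0(s) + 6·L_1(s).
Expanding and collecting terms gives q(s) = 6s - 6.
Evaluating at s = -4: q(-4) = -30.

-30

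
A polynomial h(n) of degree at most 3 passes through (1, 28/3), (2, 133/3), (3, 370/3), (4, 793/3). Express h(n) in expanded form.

Write h(n) = an^3 + bn^2 + cn + d. Substituting each data point gives a linear system:
  a + b + c + d = 28/3
  8a + 4b + 2c + d = 133/3
  27a + 9b + 3c + d = 370/3
  64a + 16b + 4c + d = 793/3
Solving the system yields a = 3, b = 4, c = 2, d = 1/3.
So h(n) = 3n^3 + 4n^2 + 2n + 1/3.
Check: h(1) = 28/3. ✓

h(n) = 3n^3 + 4n^2 + 2n + 1/3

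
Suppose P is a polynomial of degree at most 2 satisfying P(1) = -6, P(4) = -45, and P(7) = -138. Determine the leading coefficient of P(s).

-3

Write P(s) = as^2 + bs + c. Substituting each data point gives a linear system:
  a + b + c = -6
  16a + 4b + c = -45
  49a + 7b + c = -138
Solving the system yields a = -3, b = 2, c = -5.
So P(s) = -3s² + 2s - 5.
The leading coefficient is -3.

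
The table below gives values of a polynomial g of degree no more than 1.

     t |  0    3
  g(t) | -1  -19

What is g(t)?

Write g(t) = at + b. Substituting each data point gives a linear system:
  b = -1
  3a + b = -19
Solving the system yields a = -6, b = -1.
So g(t) = -6t - 1.
Check: g(3) = -19. ✓

g(t) = -6t - 1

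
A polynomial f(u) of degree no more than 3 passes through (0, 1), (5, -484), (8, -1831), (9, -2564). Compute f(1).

Using the Lagrange interpolation formula with nodes 0, 5, 8, 9:
  L_0(u) = (u - 5)(u - 8)(u - 9) / -360
  L_1(u) = u(u - 8)(u - 9) / 60
  L_2(u) = u(u - 5)(u - 9) / -24
  L_3(u) = u(u - 5)(u - 8) / 36
Then f(u) = 1·L_0(u) - 484·L_1(u) - 1831·L_2(u) - 2564·L_3(u).
Expanding and collecting terms gives f(u) = -3u^3 - 5u^2 + 3u + 1.
Evaluating at u = 1: f(1) = -4.

-4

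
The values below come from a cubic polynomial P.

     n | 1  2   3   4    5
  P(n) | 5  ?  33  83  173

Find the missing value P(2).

11

The 4 known points determine the degree-3 polynomial uniquely.
Write P(n) = an^3 + bn^2 + cn + d. Substituting each data point gives a linear system:
  a + b + c + d = 5
  27a + 9b + 3c + d = 33
  64a + 16b + 4c + d = 83
  125a + 25b + 5c + d = 173
Solving the system yields a = 2, b = -4, c = 4, d = 3.
So P(n) = 2n³ - 4n² + 4n + 3.
Then P(2) = 11.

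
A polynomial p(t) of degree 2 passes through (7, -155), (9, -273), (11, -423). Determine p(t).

Using the Lagrange interpolation formula with nodes 7, 9, 11:
  L_0(t) = (t - 9)(t - 11) / 8
  L_1(t) = (t - 7)(t - 11) / -4
  L_2(t) = (t - 7)(t - 9) / 8
Then p(t) = -155·L_0(t) - 273·L_1(t) - 423·L_2(t).
Expanding and collecting terms gives p(t) = -4t^2 + 5t + 6.
Check: p(11) = -423. ✓

p(t) = -4t^2 + 5t + 6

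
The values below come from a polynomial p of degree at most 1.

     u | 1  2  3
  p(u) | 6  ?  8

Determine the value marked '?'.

7

The 2 known points determine the degree-1 polynomial uniquely.
Write p(u) = au + b. Substituting each data point gives a linear system:
  a + b = 6
  3a + b = 8
Solving the system yields a = 1, b = 5.
So p(u) = u + 5.
Then p(2) = 7.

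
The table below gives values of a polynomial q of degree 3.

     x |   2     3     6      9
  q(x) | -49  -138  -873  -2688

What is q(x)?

q(x) = -3x^3 - 6x^2 - 2x + 3

Write q(x) = ax^3 + bx^2 + cx + d. Substituting each data point gives a linear system:
  8a + 4b + 2c + d = -49
  27a + 9b + 3c + d = -138
  216a + 36b + 6c + d = -873
  729a + 81b + 9c + d = -2688
Solving the system yields a = -3, b = -6, c = -2, d = 3.
So q(x) = -3x³ - 6x² - 2x + 3.
Check: q(2) = -49. ✓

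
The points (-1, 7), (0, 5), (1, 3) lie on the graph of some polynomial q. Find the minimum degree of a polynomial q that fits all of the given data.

1

Forward differences of the values at s = -1, 0, 1:
  q  : 7  5  3
  Δ  : -2  -2
  Δ^2: 0
The first differences are constant (-2) and nonzero, while all higher differences vanish, so the minimal degree is 1.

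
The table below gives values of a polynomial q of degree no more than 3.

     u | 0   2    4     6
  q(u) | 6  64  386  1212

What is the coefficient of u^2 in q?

3

Write q(u) = au^3 + bu^2 + cu + d. Substituting each data point gives a linear system:
  d = 6
  8a + 4b + 2c + d = 64
  64a + 16b + 4c + d = 386
  216a + 36b + 6c + d = 1212
Solving the system yields a = 5, b = 3, c = 3, d = 6.
So q(u) = 5u^3 + 3u^2 + 3u + 6.
The coefficient of u^2 is 3.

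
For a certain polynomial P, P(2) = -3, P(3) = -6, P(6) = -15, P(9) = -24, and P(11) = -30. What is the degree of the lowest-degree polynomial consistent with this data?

Divided differences on the nodes 2, 3, 6, 9, 11:
  order 0: -3  -6  -15  -24  -30
  order 1: -3  -3  -3  -3
  order 2: 0  0  0
  order 3: 0  0
  order 4: 0
The order-1 divided differences are all -3 (nonzero) and every higher order vanishes, so the data lies on a polynomial of degree exactly 1.

1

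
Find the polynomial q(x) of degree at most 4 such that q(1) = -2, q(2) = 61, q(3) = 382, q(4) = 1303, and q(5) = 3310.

Using the Lagrange interpolation formula with nodes 1, 2, 3, 4, 5:
  L_0(x) = (x - 2)(x - 3)(x - 4)(x - 5) / 24
  L_1(x) = (x - 1)(x - 3)(x - 4)(x - 5) / -6
  L_2(x) = (x - 1)(x - 2)(x - 4)(x - 5) / 4
  L_3(x) = (x - 1)(x - 2)(x - 3)(x - 5) / -6
  L_4(x) = (x - 1)(x - 2)(x - 3)(x - 4) / 24
Then q(x) = -2·L_0(x) + 61·L_1(x) + 382·L_2(x) + 1303·L_3(x) + 3310·L_4(x).
Expanding and collecting terms gives q(x) = 6x^4 - 3x^3 - 3x^2 + 3x - 5.
Check: q(3) = 382. ✓

q(x) = 6x^4 - 3x^3 - 3x^2 + 3x - 5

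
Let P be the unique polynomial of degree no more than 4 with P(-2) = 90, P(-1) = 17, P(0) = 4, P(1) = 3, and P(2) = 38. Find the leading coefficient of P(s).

3

Write P(s) = as^4 + bs^3 + cs^2 + ds + e. Substituting each data point gives a linear system:
  16a - 8b + 4c - 2d + e = 90
  a - b + c - d + e = 17
  e = 4
  a + b + c + d + e = 3
  16a + 8b + 4c + 2d + e = 38
Solving the system yields a = 3, b = -2, c = 3, d = -5, e = 4.
So P(s) = 3s^4 - 2s^3 + 3s^2 - 5s + 4.
The leading coefficient is 3.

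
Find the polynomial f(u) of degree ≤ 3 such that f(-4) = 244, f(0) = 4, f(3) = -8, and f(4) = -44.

Write f(u) = au^3 + bu^2 + cu + d. Substituting each data point gives a linear system:
  -64a + 16b - 4c + d = 244
  d = 4
  27a + 9b + 3c + d = -8
  64a + 16b + 4c + d = -44
Solving the system yields a = -2, b = 6, c = -4, d = 4.
So f(u) = -2u^3 + 6u^2 - 4u + 4.
Check: f(4) = -44. ✓

f(u) = -2u^3 + 6u^2 - 4u + 4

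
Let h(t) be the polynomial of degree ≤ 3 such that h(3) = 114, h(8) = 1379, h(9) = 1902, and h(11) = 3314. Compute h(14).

6527

Using the Lagrange interpolation formula with nodes 3, 8, 9, 11:
  L_0(t) = (t - 8)(t - 9)(t - 11) / -240
  L_1(t) = (t - 3)(t - 9)(t - 11) / 15
  L_2(t) = (t - 3)(t - 8)(t - 11) / -12
  L_3(t) = (t - 3)(t - 8)(t - 9) / 48
Then h(t) = 114·L_0(t) + 1379·L_1(t) + 1902·L_2(t) + 3314·L_3(t).
Expanding and collecting terms gives h(t) = 2t^3 + 5t^2 + 4t + 3.
Evaluating at t = 14: h(14) = 6527.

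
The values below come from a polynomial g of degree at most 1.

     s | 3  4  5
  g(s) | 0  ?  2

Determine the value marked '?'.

1

The 2 known points determine the degree-1 polynomial uniquely.
Write g(s) = as + b. Substituting each data point gives a linear system:
  3a + b = 0
  5a + b = 2
Solving the system yields a = 1, b = -3.
So g(s) = s - 3.
Then g(4) = 1.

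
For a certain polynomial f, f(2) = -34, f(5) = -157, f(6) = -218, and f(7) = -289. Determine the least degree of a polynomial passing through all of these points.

Divided differences on the nodes 2, 5, 6, 7:
  order 0: -34  -157  -218  -289
  order 1: -41  -61  -71
  order 2: -5  -5
  order 3: 0
The order-2 divided differences are all -5 (nonzero) and every higher order vanishes, so the data lies on a polynomial of degree exactly 2.

2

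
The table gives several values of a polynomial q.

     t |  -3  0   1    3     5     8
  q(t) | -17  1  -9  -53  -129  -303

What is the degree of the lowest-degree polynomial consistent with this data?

Divided differences on the nodes -3, 0, 1, 3, 5, 8:
  order 0: -17  1  -9  -53  -129  -303
  order 1: 6  -10  -22  -38  -58
  order 2: -4  -4  -4  -4
  order 3: 0  0  0
  order 4: 0  0
  order 5: 0
The order-2 divided differences are all -4 (nonzero) and every higher order vanishes, so the data lies on a polynomial of degree exactly 2.

2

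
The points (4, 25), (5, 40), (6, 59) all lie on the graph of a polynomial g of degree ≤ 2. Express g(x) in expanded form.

Write g(x) = ax^2 + bx + c. Substituting each data point gives a linear system:
  16a + 4b + c = 25
  25a + 5b + c = 40
  36a + 6b + c = 59
Solving the system yields a = 2, b = -3, c = 5.
So g(x) = 2x² - 3x + 5.
Check: g(4) = 25. ✓

g(x) = 2x^2 - 3x + 5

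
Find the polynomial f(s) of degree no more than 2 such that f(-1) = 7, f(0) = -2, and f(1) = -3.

Write f(s) = as^2 + bs + c. Substituting each data point gives a linear system:
  a - b + c = 7
  c = -2
  a + b + c = -3
Solving the system yields a = 4, b = -5, c = -2.
So f(s) = 4s^2 - 5s - 2.
Check: f(1) = -3. ✓

f(s) = 4s^2 - 5s - 2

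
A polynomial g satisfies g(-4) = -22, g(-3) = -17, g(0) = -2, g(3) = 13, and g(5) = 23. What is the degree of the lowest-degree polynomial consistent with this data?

Divided differences on the nodes -4, -3, 0, 3, 5:
  order 0: -22  -17  -2  13  23
  order 1: 5  5  5  5
  order 2: 0  0  0
  order 3: 0  0
  order 4: 0
The order-1 divided differences are all 5 (nonzero) and every higher order vanishes, so the data lies on a polynomial of degree exactly 1.

1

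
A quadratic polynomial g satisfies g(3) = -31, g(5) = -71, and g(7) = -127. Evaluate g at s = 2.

-17

Using the Lagrange interpolation formula with nodes 3, 5, 7:
  L_0(s) = (s - 5)(s - 7) / 8
  L_1(s) = (s - 3)(s - 7) / -4
  L_2(s) = (s - 3)(s - 5) / 8
Then g(s) = -31·L_0(s) - 71·L_1(s) - 127·L_2(s).
Expanding and collecting terms gives g(s) = -2s² - 4s - 1.
Evaluating at s = 2: g(2) = -17.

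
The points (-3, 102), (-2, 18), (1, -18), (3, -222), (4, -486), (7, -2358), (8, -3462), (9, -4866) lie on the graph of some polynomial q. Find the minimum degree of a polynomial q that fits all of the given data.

3

Divided differences on the nodes -3, -2, 1, 3, 4, 7, 8, 9:
  order 0: 102  18  -18  -222  -486  -2358  -3462  -4866
  order 1: -84  -12  -102  -264  -624  -1104  -1404
  order 2: 18  -18  -54  -90  -120  -150
  order 3: -6  -6  -6  -6  -6
  order 4: 0  0  0  0
  order 5: 0  0  0
  order 6: 0  0
  order 7: 0
The order-3 divided differences are all -6 (nonzero) and every higher order vanishes, so the data lies on a polynomial of degree exactly 3.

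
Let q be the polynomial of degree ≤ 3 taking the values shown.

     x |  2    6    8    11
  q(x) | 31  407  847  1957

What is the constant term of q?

Write q(x) = ax^3 + bx^2 + cx + d. Substituting each data point gives a linear system:
  8a + 4b + 2c + d = 31
  216a + 36b + 6c + d = 407
  512a + 64b + 8c + d = 847
  1331a + 121b + 11c + d = 1957
Solving the system yields a = 1, b = 5, c = 2, d = -1.
So q(x) = x^3 + 5x^2 + 2x - 1.
The constant term is -1.

-1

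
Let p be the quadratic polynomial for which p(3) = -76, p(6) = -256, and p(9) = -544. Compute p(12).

-940

Forward differences of the values at s = 3, 6, 9:
  p  : -76  -256  -544
  Δ  : -180  -288
  Δ^2: -108
The second differences are constant, confirming degree 2.
Interpolating (Newton forward form) and evaluating at s = 12 gives p(12) = -940.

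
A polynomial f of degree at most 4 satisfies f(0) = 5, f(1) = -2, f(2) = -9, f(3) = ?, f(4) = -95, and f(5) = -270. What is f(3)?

-28

On equispaced nodes a degree-4 polynomial has vanishing fifth forward difference, so
  - f(0) + 5·f(1) - 10·f(2) + 10·f(3) - 5·f(4) + f(5) = 0.
Substituting the known values and solving for f(3):
  10·f(3) = -280
  f(3) = -28.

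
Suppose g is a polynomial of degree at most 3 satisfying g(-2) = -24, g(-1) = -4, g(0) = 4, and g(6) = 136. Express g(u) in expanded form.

g(u) = u^3 - 3u^2 + 4u + 4

Write g(u) = au^3 + bu^2 + cu + d. Substituting each data point gives a linear system:
  -8a + 4b - 2c + d = -24
  -a + b - c + d = -4
  d = 4
  216a + 36b + 6c + d = 136
Solving the system yields a = 1, b = -3, c = 4, d = 4.
So g(u) = u^3 - 3u^2 + 4u + 4.
Check: g(0) = 4. ✓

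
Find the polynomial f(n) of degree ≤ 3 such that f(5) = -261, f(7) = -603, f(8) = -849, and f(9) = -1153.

f(n) = -n^3 - 5n^2 - 2n - 1

Write f(n) = an^3 + bn^2 + cn + d. Substituting each data point gives a linear system:
  125a + 25b + 5c + d = -261
  343a + 49b + 7c + d = -603
  512a + 64b + 8c + d = -849
  729a + 81b + 9c + d = -1153
Solving the system yields a = -1, b = -5, c = -2, d = -1.
So f(n) = -n^3 - 5n^2 - 2n - 1.
Check: f(9) = -1153. ✓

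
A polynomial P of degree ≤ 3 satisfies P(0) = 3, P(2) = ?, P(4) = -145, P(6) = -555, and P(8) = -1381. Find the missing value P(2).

On equispaced nodes a degree-3 polynomial has vanishing fourth forward difference, so
  P(0) - 4·P(2) + 6·P(4) - 4·P(6) + P(8) = 0.
Substituting the known values and solving for P(2):
  -4·P(2) = 28
  P(2) = -7.

-7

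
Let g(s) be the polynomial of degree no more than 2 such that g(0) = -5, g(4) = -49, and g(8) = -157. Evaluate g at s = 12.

-329

Write g(s) = as^2 + bs + c. Substituting each data point gives a linear system:
  c = -5
  16a + 4b + c = -49
  64a + 8b + c = -157
Solving the system yields a = -2, b = -3, c = -5.
So g(s) = -2s^2 - 3s - 5.
Then g(12) = -329.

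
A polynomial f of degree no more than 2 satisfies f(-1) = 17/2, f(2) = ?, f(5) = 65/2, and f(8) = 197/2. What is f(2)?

On equispaced nodes a degree-2 polynomial has vanishing third forward difference, so
  - f(-1) + 3·f(2) - 3·f(5) + f(8) = 0.
Substituting the known values and solving for f(2):
  3·f(2) = 15/2
  f(2) = 5/2.

5/2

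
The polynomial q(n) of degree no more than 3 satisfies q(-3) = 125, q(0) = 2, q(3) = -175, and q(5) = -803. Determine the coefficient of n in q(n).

Write q(n) = an^3 + bn^2 + cn + d. Substituting each data point gives a linear system:
  -27a + 9b - 3c + d = 125
  d = 2
  27a + 9b + 3c + d = -175
  125a + 25b + 5c + d = -803
Solving the system yields a = -6, b = -3, c = 4, d = 2.
So q(n) = -6n³ - 3n² + 4n + 2.
The coefficient of n is 4.

4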